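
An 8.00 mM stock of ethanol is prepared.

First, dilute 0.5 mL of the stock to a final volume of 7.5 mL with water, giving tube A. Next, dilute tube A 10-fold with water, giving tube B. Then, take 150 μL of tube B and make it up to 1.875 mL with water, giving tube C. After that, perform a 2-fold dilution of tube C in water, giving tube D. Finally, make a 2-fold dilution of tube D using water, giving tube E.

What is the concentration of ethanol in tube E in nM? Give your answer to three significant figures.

Step 1: 0.5 mL brought to 7.5 mL → factor 7.5/0.5 = 15
Step 2: 10-fold → factor 10
Step 3: 150 μL brought to 1.875 mL → factor 1875/150 = 12.5
Step 4: 2-fold → factor 2
Step 5: 2-fold → factor 2
Overall dilution factor = 15 × 10 × 12.5 × 2 × 2 = 7500
Final = 8.00 mM / 7500 = 0.001067 mM = 1.07 × 10^3 nM

1.07 × 10^3 nM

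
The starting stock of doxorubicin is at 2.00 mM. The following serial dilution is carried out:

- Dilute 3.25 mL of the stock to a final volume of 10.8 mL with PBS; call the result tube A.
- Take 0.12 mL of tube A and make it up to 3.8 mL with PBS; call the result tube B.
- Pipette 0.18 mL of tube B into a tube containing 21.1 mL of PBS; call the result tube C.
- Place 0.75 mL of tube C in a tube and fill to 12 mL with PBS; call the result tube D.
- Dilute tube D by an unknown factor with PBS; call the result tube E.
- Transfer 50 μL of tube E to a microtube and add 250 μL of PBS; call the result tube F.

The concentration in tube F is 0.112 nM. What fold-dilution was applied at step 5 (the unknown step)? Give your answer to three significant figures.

Step 1: 3.25 mL brought to 10.8 mL → factor 10.8/3.25 = 3.3231
Step 2: 0.12 mL brought to 3.8 mL → factor 3.8/0.12 = 31.667
Step 3: 0.18 mL + 21.1 mL = 21.28 mL total → factor 21.28/0.18 = 118.22
Step 4: 0.75 mL brought to 12 mL → factor 12/0.75 = 16
Step 5: unknown factor x
Step 6: 50 μL + 250 μL = 300 μL total → factor 300/50 = 6
Product of known-step factors = 1.1943 × 10^6
Overall factor = 2.00 mM / (0.112 nM) = 1.7857 × 10^7
x = 1.7857 × 10^7 / 1.1943 × 10^6 = 15.0

15.0-fold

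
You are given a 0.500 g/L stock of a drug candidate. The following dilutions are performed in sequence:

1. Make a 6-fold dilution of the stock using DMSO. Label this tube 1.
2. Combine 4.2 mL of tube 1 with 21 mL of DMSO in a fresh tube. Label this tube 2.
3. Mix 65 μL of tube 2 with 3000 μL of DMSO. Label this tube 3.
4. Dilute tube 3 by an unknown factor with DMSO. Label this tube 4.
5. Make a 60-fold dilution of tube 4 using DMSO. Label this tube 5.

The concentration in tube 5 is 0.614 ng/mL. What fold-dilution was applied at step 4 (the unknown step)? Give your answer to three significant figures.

Step 1: 6-fold → factor 6
Step 2: 4.2 mL + 21 mL = 25.2 mL total → factor 25.2/4.2 = 6
Step 3: 65 μL + 3000 μL = 3065 μL total → factor 3065/65 = 47.154
Step 4: unknown factor x
Step 5: 60-fold → factor 60
Product of known-step factors = 1.0185 × 10^5
Overall factor = 0.500 g/L / (0.614 ng/mL) = 8.1433 × 10^5
x = 8.1433 × 10^5 / 1.0185 × 10^5 = 8.00

8.00-fold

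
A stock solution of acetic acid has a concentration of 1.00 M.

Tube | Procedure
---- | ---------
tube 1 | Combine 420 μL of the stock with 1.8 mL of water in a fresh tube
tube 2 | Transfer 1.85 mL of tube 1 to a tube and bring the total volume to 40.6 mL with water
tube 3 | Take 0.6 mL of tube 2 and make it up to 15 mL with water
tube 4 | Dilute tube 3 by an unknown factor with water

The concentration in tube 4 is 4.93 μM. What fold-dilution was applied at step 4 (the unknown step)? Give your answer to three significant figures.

69.9-fold

Step 1: 420 μL + 1.8 mL = 2220 μL total → factor 2220/420 = 5.2857
Step 2: 1.85 mL brought to 40.6 mL → factor 40.6/1.85 = 21.946
Step 3: 0.6 mL brought to 15 mL → factor 15/0.6 = 25
Step 4: unknown factor x
Product of known-step factors = 2900
Overall factor = 1.00 M / (4.93 μM) = 2.0284 × 10^5
x = 2.0284 × 10^5 / 2900 = 69.9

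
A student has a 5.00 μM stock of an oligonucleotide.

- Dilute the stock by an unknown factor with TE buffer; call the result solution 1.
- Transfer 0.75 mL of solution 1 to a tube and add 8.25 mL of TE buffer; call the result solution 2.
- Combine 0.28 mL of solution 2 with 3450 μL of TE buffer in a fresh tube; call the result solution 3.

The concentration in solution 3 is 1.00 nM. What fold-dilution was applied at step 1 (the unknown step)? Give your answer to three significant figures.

31.3-fold

Step 1: unknown factor x
Step 2: 0.75 mL + 8.25 mL = 9 mL total → factor 9/0.75 = 12
Step 3: 0.28 mL + 3450 μL = 3.73 mL total → factor 3.73/0.28 = 13.321
Product of known-step factors = 159.86
Overall factor = 5.00 μM / (1.00 nM) = 5000
x = 5000 / 159.86 = 31.3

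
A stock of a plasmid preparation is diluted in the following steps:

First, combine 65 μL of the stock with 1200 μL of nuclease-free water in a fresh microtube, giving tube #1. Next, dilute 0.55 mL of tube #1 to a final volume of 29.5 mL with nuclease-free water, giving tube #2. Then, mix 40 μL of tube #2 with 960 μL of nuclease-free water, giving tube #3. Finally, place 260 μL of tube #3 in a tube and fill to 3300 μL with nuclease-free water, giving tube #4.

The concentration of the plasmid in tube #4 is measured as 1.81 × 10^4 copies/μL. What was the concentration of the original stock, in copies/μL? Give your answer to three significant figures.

Step 1: 65 μL + 1200 μL = 1265 μL total → factor 1265/65 = 19.462
Step 2: 0.55 mL brought to 29.5 mL → factor 29.5/0.55 = 53.636
Step 3: 40 μL + 960 μL = 1000 μL total → factor 1000/40 = 25
Step 4: 260 μL brought to 3300 μL → factor 3300/260 = 12.692
Overall dilution factor = 19.462 × 53.636 × 25 × 12.692 = 3.3122 × 10^5
Stock = 1.81 × 10^4 copies/μL × 3.3122 × 10^5 = 6.00 × 10^9 copies/μL

6.00 × 10^9 copies/μL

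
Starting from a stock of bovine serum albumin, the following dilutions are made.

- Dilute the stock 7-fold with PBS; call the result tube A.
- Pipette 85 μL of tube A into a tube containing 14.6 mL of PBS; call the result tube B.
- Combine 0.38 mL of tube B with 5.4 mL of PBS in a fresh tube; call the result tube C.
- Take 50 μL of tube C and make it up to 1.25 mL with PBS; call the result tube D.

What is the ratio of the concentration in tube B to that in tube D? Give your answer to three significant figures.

380

Step 1: 7-fold → factor 7
Step 2: 85 μL + 14.6 mL = 14685 μL total → factor 14685/85 = 172.76
Step 3: 0.38 mL + 5.4 mL = 5.78 mL total → factor 5.78/0.38 = 15.211
Step 4: 50 μL brought to 1.25 mL → factor 1250/50 = 25
Dilution factor to tube B = 1209.4; to tube D = 4.5987 × 10^5
[tube B]/[tube D] = (factor to tube D)/(factor to tube B) = 4.5987 × 10^5/1209.4 = 380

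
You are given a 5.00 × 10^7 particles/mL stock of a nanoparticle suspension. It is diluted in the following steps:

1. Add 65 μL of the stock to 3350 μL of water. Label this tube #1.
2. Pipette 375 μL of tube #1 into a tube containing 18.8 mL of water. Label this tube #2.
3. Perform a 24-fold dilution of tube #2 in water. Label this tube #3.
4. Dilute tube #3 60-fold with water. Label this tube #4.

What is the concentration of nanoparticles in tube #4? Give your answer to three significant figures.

Step 1: 65 μL + 3350 μL = 3415 μL total → factor 3415/65 = 52.538
Step 2: 375 μL + 18.8 mL = 19175 μL total → factor 19175/375 = 51.133
Step 3: 24-fold → factor 24
Step 4: 60-fold → factor 60
Overall dilution factor = 52.538 × 51.133 × 24 × 60 = 3.8685 × 10^6
Final = 5.00 × 10^7 particles/mL / 3.8685 × 10^6 = 12.9 particles/mL

12.9 particles/mL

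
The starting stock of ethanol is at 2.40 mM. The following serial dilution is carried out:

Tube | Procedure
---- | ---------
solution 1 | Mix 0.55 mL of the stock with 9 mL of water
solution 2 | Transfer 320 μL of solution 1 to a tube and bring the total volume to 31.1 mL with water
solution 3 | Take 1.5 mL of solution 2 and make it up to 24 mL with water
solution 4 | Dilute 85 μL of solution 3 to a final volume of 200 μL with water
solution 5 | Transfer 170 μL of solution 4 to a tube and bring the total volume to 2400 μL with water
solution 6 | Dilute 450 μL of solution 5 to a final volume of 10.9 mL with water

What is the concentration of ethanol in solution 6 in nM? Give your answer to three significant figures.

Step 1: 0.55 mL + 9 mL = 9.55 mL total → factor 9.55/0.55 = 17.364
Step 2: 320 μL brought to 31.1 mL → factor 31100/320 = 97.188
Step 3: 1.5 mL brought to 24 mL → factor 24/1.5 = 16
Step 4: 85 μL brought to 200 μL → factor 200/85 = 2.3529
Step 5: 170 μL brought to 2400 μL → factor 2400/170 = 14.118
Step 6: 450 μL brought to 10.9 mL → factor 10900/450 = 24.222
Overall dilution factor = 17.364 × 97.188 × 16 × 2.3529 × 14.118 × 24.222 = 2.1725 × 10^7
Final = 2.40 mM / 2.1725 × 10^7 = 1.105 × 10^-7 mM = 0.110 nM

0.110 nM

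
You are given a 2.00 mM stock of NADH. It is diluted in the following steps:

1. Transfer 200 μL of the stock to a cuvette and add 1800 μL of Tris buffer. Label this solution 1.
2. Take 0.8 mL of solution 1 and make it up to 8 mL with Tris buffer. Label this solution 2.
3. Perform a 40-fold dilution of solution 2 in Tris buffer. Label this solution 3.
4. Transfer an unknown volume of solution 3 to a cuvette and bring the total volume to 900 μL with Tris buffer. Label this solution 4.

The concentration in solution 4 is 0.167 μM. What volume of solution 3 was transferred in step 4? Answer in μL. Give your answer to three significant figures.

301 μL

Step 1: 200 μL + 1800 μL = 2000 μL total → factor 2000/200 = 10
Step 2: 0.8 mL brought to 8 mL → factor 8/0.8 = 10
Step 3: 40-fold → factor 40
Step 4: v brought to 900 μL → factor = 900 μL/v
Product of known-step factors = 4000
Overall factor = 2.00 mM / (0.167 μM) = 11976
Step-4 factor = 11976 / 4000 = 2.994
v = 900 μL / 2.994 = 301 μL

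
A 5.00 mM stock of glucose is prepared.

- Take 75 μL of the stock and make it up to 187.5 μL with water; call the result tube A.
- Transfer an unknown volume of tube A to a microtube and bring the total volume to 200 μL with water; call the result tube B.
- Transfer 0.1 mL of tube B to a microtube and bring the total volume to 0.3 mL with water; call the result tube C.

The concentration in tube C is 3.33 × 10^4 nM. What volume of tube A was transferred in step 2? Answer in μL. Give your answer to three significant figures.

Step 1: 75 μL brought to 187.5 μL → factor 187.5/75 = 2.5
Step 2: v brought to 200 μL → factor = 200 μL/v
Step 3: 0.1 mL brought to 0.3 mL → factor 0.3/0.1 = 3
Product of known-step factors = 7.5
Overall factor = 5.00 mM / (3.33 × 10^4 nM) = 150.15
Step-2 factor = 150.15 / 7.5 = 20.02
v = 200 μL / 20.02 = 9.99 μL

9.99 μL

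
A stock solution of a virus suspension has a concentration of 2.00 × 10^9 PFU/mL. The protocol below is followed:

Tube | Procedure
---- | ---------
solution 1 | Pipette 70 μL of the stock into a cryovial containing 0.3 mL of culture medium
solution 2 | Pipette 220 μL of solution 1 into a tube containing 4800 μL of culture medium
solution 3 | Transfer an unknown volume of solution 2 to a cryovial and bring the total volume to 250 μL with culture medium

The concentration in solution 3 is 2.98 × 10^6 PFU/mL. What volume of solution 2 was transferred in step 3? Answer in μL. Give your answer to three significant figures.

Step 1: 70 μL + 0.3 mL = 370 μL total → factor 370/70 = 5.2857
Step 2: 220 μL + 4800 μL = 5020 μL total → factor 5020/220 = 22.818
Step 3: v brought to 250 μL → factor = 250 μL/v
Product of known-step factors = 120.61
Overall factor = 2.00 × 10^9 PFU/mL / (2.98 × 10^6 PFU/mL) = 671.14
Step-3 factor = 671.14 / 120.61 = 5.5645
v = 250 μL / 5.5645 = 44.9 μL

44.9 μL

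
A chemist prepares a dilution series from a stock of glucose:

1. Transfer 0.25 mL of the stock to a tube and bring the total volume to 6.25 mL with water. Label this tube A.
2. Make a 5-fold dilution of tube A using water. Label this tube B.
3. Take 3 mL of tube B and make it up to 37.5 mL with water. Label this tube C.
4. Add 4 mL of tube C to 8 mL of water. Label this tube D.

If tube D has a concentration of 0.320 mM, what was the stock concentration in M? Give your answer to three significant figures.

1.50 M

Step 1: 0.25 mL brought to 6.25 mL → factor 6.25/0.25 = 25
Step 2: 5-fold → factor 5
Step 3: 3 mL brought to 37.5 mL → factor 37.5/3 = 12.5
Step 4: 4 mL + 8 mL = 12 mL total → factor 12/4 = 3
Overall dilution factor = 25 × 5 × 12.5 × 3 = 4687.5
Stock = 0.320 mM × 4687.5 = 1500 mM = 1.50 M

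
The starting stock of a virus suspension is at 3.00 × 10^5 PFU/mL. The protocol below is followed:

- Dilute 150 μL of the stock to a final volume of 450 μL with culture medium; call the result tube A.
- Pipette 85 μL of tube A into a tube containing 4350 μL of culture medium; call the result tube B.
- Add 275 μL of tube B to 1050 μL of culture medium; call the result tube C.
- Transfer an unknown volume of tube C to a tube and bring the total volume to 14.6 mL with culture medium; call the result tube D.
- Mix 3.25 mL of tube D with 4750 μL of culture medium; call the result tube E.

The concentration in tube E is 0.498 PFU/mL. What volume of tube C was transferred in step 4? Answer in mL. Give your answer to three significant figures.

0.0450 mL

Step 1: 150 μL brought to 450 μL → factor 450/150 = 3
Step 2: 85 μL + 4350 μL = 4435 μL total → factor 4435/85 = 52.176
Step 3: 275 μL + 1050 μL = 1325 μL total → factor 1325/275 = 4.8182
Step 4: v brought to 14.6 mL → factor = 14.6 mL/v
Step 5: 3.25 mL + 4750 μL = 8 mL total → factor 8/3.25 = 2.4615
Product of known-step factors = 1856.5
Overall factor = 3.00 × 10^5 PFU/mL / (0.498 PFU/mL) = 6.0241 × 10^5
Step-4 factor = 6.0241 × 10^5 / 1856.5 = 324.49
v = 14.6 mL / 324.49 = 0.0450 mL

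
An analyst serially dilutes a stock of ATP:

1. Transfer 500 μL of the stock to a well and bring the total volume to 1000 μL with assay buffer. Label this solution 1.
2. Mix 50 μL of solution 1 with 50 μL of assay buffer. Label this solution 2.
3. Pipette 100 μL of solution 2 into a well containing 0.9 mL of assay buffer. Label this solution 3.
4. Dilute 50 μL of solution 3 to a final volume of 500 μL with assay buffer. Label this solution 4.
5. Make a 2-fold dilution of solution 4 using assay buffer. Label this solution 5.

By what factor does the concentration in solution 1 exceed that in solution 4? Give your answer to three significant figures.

Step 1: 500 μL brought to 1000 μL → factor 1000/500 = 2
Step 2: 50 μL + 50 μL = 100 μL total → factor 100/50 = 2
Step 3: 100 μL + 0.9 mL = 1000 μL total → factor 1000/100 = 10
Step 4: 50 μL brought to 500 μL → factor 500/50 = 10
Dilution factor to solution 1 = 2; to solution 4 = 400
[solution 1]/[solution 4] = (factor to solution 4)/(factor to solution 1) = 400/2 = 200

200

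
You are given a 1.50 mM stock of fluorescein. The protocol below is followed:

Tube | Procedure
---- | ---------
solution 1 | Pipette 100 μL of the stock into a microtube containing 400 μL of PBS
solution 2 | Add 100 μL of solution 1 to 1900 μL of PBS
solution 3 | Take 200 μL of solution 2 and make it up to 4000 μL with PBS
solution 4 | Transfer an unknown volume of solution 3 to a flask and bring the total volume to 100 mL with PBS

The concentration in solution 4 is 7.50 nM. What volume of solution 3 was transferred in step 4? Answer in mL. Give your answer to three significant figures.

1.00 mL

Step 1: 100 μL + 400 μL = 500 μL total → factor 500/100 = 5
Step 2: 100 μL + 1900 μL = 2000 μL total → factor 2000/100 = 20
Step 3: 200 μL brought to 4000 μL → factor 4000/200 = 20
Step 4: v brought to 100 mL → factor = 100 mL/v
Product of known-step factors = 2000
Overall factor = 1.50 mM / (7.50 nM) = 2 × 10^5
Step-4 factor = 2 × 10^5 / 2000 = 100
v = 100 mL / 100 = 1.00 mL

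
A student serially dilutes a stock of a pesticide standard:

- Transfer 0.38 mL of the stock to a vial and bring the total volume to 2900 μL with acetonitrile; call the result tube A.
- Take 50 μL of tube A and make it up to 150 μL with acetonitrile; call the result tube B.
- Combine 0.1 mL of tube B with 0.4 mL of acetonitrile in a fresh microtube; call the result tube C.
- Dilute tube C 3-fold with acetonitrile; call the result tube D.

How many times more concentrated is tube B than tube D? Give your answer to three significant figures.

Step 1: 0.38 mL brought to 2900 μL → factor 2.9/0.38 = 7.6316
Step 2: 50 μL brought to 150 μL → factor 150/50 = 3
Step 3: 0.1 mL + 0.4 mL = 0.5 mL total → factor 0.5/0.1 = 5
Step 4: 3-fold → factor 3
Dilution factor to tube B = 22.895; to tube D = 343.42
[tube B]/[tube D] = (factor to tube D)/(factor to tube B) = 343.42/22.895 = 15.0

15.0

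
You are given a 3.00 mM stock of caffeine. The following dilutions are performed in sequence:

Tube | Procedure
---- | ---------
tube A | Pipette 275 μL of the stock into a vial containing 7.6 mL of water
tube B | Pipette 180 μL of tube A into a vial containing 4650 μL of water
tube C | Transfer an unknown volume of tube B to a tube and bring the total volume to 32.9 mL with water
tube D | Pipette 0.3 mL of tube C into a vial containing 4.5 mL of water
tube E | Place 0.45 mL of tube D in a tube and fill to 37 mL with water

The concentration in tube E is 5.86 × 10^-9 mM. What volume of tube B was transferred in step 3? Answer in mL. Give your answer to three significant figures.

Step 1: 275 μL + 7.6 mL = 7875 μL total → factor 7875/275 = 28.636
Step 2: 180 μL + 4650 μL = 4830 μL total → factor 4830/180 = 26.833
Step 3: v brought to 32.9 mL → factor = 32.9 mL/v
Step 4: 0.3 mL + 4.5 mL = 4.8 mL total → factor 4.8/0.3 = 16
Step 5: 0.45 mL brought to 37 mL → factor 37/0.45 = 82.222
Product of known-step factors = 1.0109 × 10^6
Overall factor = 3.00 mM / (5.86 × 10^-9 mM) = 5.1195 × 10^8
Step-3 factor = 5.1195 × 10^8 / 1.0109 × 10^6 = 506.43
v = 32.9 mL / 506.43 = 0.0650 mL

0.0650 mL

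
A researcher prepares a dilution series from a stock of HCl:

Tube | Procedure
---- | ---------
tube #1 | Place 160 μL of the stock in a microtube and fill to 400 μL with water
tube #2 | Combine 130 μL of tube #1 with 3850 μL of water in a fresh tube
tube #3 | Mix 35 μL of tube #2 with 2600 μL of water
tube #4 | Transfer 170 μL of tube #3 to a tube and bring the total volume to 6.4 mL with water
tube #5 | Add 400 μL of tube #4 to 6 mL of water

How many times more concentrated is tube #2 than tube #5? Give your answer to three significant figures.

Step 1: 160 μL brought to 400 μL → factor 400/160 = 2.5
Step 2: 130 μL + 3850 μL = 3980 μL total → factor 3980/130 = 30.615
Step 3: 35 μL + 2600 μL = 2635 μL total → factor 2635/35 = 75.286
Step 4: 170 μL brought to 6.4 mL → factor 6400/170 = 37.647
Step 5: 400 μL + 6 mL = 6400 μL total → factor 6400/400 = 16
Dilution factor to tube #2 = 76.538; to tube #5 = 3.4709 × 10^6
[tube #2]/[tube #5] = (factor to tube #5)/(factor to tube #2) = 3.4709 × 10^6/76.538 = 4.53 × 10^4

4.53 × 10^4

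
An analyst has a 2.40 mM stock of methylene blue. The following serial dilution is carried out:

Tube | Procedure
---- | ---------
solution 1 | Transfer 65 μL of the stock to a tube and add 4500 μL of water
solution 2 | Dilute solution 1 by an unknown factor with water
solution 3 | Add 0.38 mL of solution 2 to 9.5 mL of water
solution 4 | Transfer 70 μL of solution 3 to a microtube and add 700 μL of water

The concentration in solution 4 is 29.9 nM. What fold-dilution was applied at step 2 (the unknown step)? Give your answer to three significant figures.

Step 1: 65 μL + 4500 μL = 4565 μL total → factor 4565/65 = 70.231
Step 2: unknown factor x
Step 3: 0.38 mL + 9.5 mL = 9.88 mL total → factor 9.88/0.38 = 26
Step 4: 70 μL + 700 μL = 770 μL total → factor 770/70 = 11
Product of known-step factors = 20086
Overall factor = 2.40 mM / (29.9 nM) = 80268
x = 80268 / 20086 = 4.00

4.00-fold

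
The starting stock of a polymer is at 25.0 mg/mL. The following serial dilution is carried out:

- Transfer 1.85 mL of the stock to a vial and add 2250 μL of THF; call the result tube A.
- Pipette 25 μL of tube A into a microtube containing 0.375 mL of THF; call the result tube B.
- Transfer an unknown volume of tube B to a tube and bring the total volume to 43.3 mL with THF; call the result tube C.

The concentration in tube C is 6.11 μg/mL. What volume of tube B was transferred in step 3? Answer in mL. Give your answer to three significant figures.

0.375 mL

Step 1: 1.85 mL + 2250 μL = 4.1 mL total → factor 4.1/1.85 = 2.2162
Step 2: 25 μL + 0.375 mL = 400 μL total → factor 400/25 = 16
Step 3: v brought to 43.3 mL → factor = 43.3 mL/v
Product of known-step factors = 35.459
Overall factor = 25.0 mg/mL / (6.11 μg/mL) = 4091.7
Step-3 factor = 4091.7 / 35.459 = 115.39
v = 43.3 mL / 115.39 = 0.375 mL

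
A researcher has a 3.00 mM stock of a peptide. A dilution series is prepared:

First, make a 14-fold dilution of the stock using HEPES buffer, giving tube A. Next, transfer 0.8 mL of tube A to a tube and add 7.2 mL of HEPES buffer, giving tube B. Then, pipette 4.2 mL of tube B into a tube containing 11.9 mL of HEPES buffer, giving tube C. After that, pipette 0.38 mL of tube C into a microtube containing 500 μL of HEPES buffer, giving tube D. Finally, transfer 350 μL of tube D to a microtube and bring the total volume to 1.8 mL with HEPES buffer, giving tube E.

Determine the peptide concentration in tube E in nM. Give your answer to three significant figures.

Step 1: 14-fold → factor 14
Step 2: 0.8 mL + 7.2 mL = 8 mL total → factor 8/0.8 = 10
Step 3: 4.2 mL + 11.9 mL = 16.1 mL total → factor 16.1/4.2 = 3.8333
Step 4: 0.38 mL + 500 μL = 0.88 mL total → factor 0.88/0.38 = 2.3158
Step 5: 350 μL brought to 1.8 mL → factor 1800/350 = 5.1429
Overall dilution factor = 14 × 10 × 3.8333 × 2.3158 × 5.1429 = 6391.6
Final = 3.00 mM / 6391.6 = 0.0004694 mM = 469 nM

469 nM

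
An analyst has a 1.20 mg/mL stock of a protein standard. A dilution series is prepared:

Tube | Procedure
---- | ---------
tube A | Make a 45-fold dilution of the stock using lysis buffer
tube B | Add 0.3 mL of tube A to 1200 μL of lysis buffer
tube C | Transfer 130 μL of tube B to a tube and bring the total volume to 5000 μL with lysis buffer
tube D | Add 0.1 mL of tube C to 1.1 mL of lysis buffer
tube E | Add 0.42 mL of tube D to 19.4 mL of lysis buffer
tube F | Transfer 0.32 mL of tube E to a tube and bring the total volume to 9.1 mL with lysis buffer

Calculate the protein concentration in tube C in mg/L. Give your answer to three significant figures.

Step 1: 45-fold → factor 45
Step 2: 0.3 mL + 1200 μL = 1.5 mL total → factor 1.5/0.3 = 5
Step 3: 130 μL brought to 5000 μL → factor 5000/130 = 38.462
Dilution factor through tube C = 45 × 5 × 38.462 = 8653.8
[tube C] = 1.20 mg/mL / 8653.8 = 0.0001387 mg/mL = 0.139 mg/L

0.139 mg/L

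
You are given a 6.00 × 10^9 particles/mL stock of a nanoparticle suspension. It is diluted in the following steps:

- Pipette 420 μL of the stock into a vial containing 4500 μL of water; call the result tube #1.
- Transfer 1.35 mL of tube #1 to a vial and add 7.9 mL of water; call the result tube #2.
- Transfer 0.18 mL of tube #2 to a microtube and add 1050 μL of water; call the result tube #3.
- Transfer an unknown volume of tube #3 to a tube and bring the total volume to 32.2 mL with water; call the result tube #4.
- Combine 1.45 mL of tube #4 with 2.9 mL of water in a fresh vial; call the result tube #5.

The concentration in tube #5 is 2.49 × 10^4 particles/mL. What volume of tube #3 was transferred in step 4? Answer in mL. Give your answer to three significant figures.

0.220 mL

Step 1: 420 μL + 4500 μL = 4920 μL total → factor 4920/420 = 11.714
Step 2: 1.35 mL + 7.9 mL = 9.25 mL total → factor 9.25/1.35 = 6.8519
Step 3: 0.18 mL + 1050 μL = 1.23 mL total → factor 1.23/0.18 = 6.8333
Step 4: v brought to 32.2 mL → factor = 32.2 mL/v
Step 5: 1.45 mL + 2.9 mL = 4.35 mL total → factor 4.35/1.45 = 3
Product of known-step factors = 1645.4
Overall factor = 6.00 × 10^9 particles/mL / (2.49 × 10^4 particles/mL) = 2.4096 × 10^5
Step-4 factor = 2.4096 × 10^5 / 1645.4 = 146.44
v = 32.2 mL / 146.44 = 0.220 mL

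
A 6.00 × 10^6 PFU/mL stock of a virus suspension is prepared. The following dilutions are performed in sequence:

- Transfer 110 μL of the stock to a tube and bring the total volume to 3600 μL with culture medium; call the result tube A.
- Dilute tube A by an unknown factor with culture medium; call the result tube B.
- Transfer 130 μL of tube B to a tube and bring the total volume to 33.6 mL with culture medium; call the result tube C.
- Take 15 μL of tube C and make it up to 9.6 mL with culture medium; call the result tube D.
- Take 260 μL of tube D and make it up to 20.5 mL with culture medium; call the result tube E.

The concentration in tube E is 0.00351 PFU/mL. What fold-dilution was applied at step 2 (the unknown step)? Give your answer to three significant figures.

Step 1: 110 μL brought to 3600 μL → factor 3600/110 = 32.727
Step 2: unknown factor x
Step 3: 130 μL brought to 33.6 mL → factor 33600/130 = 258.46
Step 4: 15 μL brought to 9.6 mL → factor 9600/15 = 640
Step 5: 260 μL brought to 20.5 mL → factor 20500/260 = 78.846
Product of known-step factors = 4.2684 × 10^8
Overall factor = 6.00 × 10^6 PFU/mL / (0.00351 PFU/mL) = 1.7094 × 10^9
x = 1.7094 × 10^9 / 4.2684 × 10^8 = 4.00

4.00-fold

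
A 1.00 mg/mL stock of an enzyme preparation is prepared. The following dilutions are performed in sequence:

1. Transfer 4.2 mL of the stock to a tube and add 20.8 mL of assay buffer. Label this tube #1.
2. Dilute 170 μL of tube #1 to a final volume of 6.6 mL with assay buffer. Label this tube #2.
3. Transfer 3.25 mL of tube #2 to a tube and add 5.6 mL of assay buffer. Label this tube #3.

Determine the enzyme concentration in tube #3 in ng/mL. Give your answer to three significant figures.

Step 1: 4.2 mL + 20.8 mL = 25 mL total → factor 25/4.2 = 5.9524
Step 2: 170 μL brought to 6.6 mL → factor 6600/170 = 38.824
Step 3: 3.25 mL + 5.6 mL = 8.85 mL total → factor 8.85/3.25 = 2.7231
Overall dilution factor = 5.9524 × 38.824 × 2.7231 = 629.28
Final = 1.00 mg/mL / 629.28 = 0.001589 mg/mL = 1.59 × 10^3 ng/mL

1.59 × 10^3 ng/mL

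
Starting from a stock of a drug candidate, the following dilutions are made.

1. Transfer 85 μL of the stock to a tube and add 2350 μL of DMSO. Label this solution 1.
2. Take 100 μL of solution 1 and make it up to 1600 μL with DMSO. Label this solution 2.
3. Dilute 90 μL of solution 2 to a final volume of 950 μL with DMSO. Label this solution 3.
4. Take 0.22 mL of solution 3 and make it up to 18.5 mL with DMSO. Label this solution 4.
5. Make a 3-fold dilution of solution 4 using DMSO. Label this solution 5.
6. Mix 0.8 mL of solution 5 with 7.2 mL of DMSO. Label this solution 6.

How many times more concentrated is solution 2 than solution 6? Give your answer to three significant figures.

2.66 × 10^4

Step 1: 85 μL + 2350 μL = 2435 μL total → factor 2435/85 = 28.647
Step 2: 100 μL brought to 1600 μL → factor 1600/100 = 16
Step 3: 90 μL brought to 950 μL → factor 950/90 = 10.556
Step 4: 0.22 mL brought to 18.5 mL → factor 18.5/0.22 = 84.091
Step 5: 3-fold → factor 3
Step 6: 0.8 mL + 7.2 mL = 8 mL total → factor 8/0.8 = 10
Dilution factor to solution 2 = 458.35; to solution 6 = 1.2205 × 10^7
[solution 2]/[solution 6] = (factor to solution 6)/(factor to solution 2) = 1.2205 × 10^7/458.35 = 2.66 × 10^4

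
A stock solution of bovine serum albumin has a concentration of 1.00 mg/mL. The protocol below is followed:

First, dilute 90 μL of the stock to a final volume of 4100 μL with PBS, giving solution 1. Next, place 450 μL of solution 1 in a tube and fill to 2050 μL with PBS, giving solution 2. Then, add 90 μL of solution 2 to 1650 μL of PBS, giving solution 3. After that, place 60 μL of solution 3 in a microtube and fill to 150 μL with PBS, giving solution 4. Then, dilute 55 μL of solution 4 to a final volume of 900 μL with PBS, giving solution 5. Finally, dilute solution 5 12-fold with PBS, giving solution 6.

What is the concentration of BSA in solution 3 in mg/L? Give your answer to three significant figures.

0.249 mg/L

Step 1: 90 μL brought to 4100 μL → factor 4100/90 = 45.556
Step 2: 450 μL brought to 2050 μL → factor 2050/450 = 4.5556
Step 3: 90 μL + 1650 μL = 1740 μL total → factor 1740/90 = 19.333
Dilution factor through solution 3 = 45.556 × 4.5556 × 19.333 = 4012.3
[solution 3] = 1.00 mg/mL / 4012.3 = 0.0002492 mg/mL = 0.249 mg/L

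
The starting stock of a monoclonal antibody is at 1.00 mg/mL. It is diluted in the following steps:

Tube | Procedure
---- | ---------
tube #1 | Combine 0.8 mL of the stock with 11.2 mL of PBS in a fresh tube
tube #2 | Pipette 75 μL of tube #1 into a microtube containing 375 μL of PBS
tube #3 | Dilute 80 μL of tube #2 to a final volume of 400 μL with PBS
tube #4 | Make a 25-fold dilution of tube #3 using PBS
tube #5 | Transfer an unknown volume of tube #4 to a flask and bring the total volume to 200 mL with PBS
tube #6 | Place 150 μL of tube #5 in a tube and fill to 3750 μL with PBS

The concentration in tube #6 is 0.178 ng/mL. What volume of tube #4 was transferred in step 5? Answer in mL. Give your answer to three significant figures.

Step 1: 0.8 mL + 11.2 mL = 12 mL total → factor 12/0.8 = 15
Step 2: 75 μL + 375 μL = 450 μL total → factor 450/75 = 6
Step 3: 80 μL brought to 400 μL → factor 400/80 = 5
Step 4: 25-fold → factor 25
Step 5: v brought to 200 mL → factor = 200 mL/v
Step 6: 150 μL brought to 3750 μL → factor 3750/150 = 25
Product of known-step factors = 2.8125 × 10^5
Overall factor = 1.00 mg/mL / (0.178 ng/mL) = 5.618 × 10^6
Step-5 factor = 5.618 × 10^6 / 2.8125 × 10^5 = 19.975
v = 200 mL / 19.975 = 10.0 mL

10.0 mL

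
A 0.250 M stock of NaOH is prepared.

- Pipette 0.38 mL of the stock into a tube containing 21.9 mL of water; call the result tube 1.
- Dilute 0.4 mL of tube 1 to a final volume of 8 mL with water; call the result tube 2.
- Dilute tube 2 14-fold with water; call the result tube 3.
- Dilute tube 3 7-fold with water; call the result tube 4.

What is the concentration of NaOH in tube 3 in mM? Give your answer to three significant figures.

0.0152 mM

Step 1: 0.38 mL + 21.9 mL = 22.28 mL total → factor 22.28/0.38 = 58.632
Step 2: 0.4 mL brought to 8 mL → factor 8/0.4 = 20
Step 3: 14-fold → factor 14
Dilution factor through tube 3 = 58.632 × 20 × 14 = 16417
[tube 3] = 0.250 M / 16417 = 1.523 × 10^-5 M = 0.0152 mM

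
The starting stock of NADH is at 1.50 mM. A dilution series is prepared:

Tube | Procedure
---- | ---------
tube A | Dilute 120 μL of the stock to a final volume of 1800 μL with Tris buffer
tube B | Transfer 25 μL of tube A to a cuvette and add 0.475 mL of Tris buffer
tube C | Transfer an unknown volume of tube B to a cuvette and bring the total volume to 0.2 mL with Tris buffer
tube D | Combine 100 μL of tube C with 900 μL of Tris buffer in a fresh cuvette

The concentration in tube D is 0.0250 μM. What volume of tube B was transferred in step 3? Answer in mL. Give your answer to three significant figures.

Step 1: 120 μL brought to 1800 μL → factor 1800/120 = 15
Step 2: 25 μL + 0.475 mL = 500 μL total → factor 500/25 = 20
Step 3: v brought to 0.2 mL → factor = 0.2 mL/v
Step 4: 100 μL + 900 μL = 1000 μL total → factor 1000/100 = 10
Product of known-step factors = 3000
Overall factor = 1.50 mM / (0.0250 μM) = 60000
Step-3 factor = 60000 / 3000 = 20
v = 0.2 mL / 20 = 0.0100 mL

0.0100 mL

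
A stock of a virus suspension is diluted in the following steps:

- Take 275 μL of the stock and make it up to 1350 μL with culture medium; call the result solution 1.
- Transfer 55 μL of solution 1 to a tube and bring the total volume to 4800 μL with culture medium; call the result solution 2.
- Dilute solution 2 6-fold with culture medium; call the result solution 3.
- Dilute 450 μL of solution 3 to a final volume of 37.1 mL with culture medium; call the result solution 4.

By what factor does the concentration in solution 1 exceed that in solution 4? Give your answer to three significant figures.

Step 1: 275 μL brought to 1350 μL → factor 1350/275 = 4.9091
Step 2: 55 μL brought to 4800 μL → factor 4800/55 = 87.273
Step 3: 6-fold → factor 6
Step 4: 450 μL brought to 37.1 mL → factor 37100/450 = 82.444
Dilution factor to solution 1 = 4.9091; to solution 4 = 2.1193 × 10^5
[solution 1]/[solution 4] = (factor to solution 4)/(factor to solution 1) = 2.1193 × 10^5/4.9091 = 4.32 × 10^4

4.32 × 10^4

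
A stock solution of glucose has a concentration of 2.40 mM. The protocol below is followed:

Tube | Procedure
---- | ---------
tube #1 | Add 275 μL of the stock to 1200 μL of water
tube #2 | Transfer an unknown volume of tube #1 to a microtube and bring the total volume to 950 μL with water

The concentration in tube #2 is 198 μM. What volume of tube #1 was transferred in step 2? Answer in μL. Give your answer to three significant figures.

420 μL

Step 1: 275 μL + 1200 μL = 1475 μL total → factor 1475/275 = 5.3636
Step 2: v brought to 950 μL → factor = 950 μL/v
Product of known-step factors = 5.3636
Overall factor = 2.40 mM / (198 μM) = 12.121
Step-2 factor = 12.121 / 5.3636 = 2.2599
v = 950 μL / 2.2599 = 420 μL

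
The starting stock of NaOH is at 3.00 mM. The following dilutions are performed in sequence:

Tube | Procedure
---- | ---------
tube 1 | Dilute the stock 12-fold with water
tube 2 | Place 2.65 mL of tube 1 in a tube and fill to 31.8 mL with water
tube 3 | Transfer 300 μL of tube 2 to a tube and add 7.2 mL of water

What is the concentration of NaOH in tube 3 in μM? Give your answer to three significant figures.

0.833 μM

Step 1: 12-fold → factor 12
Step 2: 2.65 mL brought to 31.8 mL → factor 31.8/2.65 = 12
Step 3: 300 μL + 7.2 mL = 7500 μL total → factor 7500/300 = 25
Overall dilution factor = 12 × 12 × 25 = 3600
Final = 3.00 mM / 3600 = 0.0008333 mM = 0.833 μM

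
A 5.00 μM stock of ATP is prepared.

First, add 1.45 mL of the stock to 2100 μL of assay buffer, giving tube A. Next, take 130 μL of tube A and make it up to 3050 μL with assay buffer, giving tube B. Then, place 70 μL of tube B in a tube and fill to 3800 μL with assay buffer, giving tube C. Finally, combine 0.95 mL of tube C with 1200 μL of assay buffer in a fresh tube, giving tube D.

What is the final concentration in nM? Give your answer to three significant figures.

Step 1: 1.45 mL + 2100 μL = 3.55 mL total → factor 3.55/1.45 = 2.4483
Step 2: 130 μL brought to 3050 μL → factor 3050/130 = 23.462
Step 3: 70 μL brought to 3800 μL → factor 3800/70 = 54.286
Step 4: 0.95 mL + 1200 μL = 2.15 mL total → factor 2.15/0.95 = 2.2632
Overall dilution factor = 2.4483 × 23.462 × 54.286 × 2.2632 = 7057
Final = 5.00 μM / 7057 = 0.0007085 μM = 0.709 nM

0.709 nM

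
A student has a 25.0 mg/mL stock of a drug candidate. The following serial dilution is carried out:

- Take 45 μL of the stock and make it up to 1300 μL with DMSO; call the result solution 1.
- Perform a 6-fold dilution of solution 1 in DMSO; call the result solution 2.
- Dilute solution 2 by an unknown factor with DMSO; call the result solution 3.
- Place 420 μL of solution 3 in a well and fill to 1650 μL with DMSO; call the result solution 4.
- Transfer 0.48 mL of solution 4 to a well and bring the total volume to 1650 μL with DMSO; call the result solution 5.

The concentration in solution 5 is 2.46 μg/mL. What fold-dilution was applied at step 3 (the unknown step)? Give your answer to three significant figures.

4.34-fold

Step 1: 45 μL brought to 1300 μL → factor 1300/45 = 28.889
Step 2: 6-fold → factor 6
Step 3: unknown factor x
Step 4: 420 μL brought to 1650 μL → factor 1650/420 = 3.9286
Step 5: 0.48 mL brought to 1650 μL → factor 1.65/0.48 = 3.4375
Product of known-step factors = 2340.8
Overall factor = 25.0 mg/mL / (2.46 μg/mL) = 10163
x = 10163 / 2340.8 = 4.34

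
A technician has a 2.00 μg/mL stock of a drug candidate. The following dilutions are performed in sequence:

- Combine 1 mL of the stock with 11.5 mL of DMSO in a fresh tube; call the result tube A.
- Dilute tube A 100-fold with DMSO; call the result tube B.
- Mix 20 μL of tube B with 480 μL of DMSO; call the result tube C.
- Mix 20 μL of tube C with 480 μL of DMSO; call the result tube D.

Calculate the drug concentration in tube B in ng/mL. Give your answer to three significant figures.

1.60 ng/mL

Step 1: 1 mL + 11.5 mL = 12.5 mL total → factor 12.5/1 = 12.5
Step 2: 100-fold → factor 100
Dilution factor through tube B = 12.5 × 100 = 1250
[tube B] = 2.00 μg/mL / 1250 = 0.001600 μg/mL = 1.60 ng/mL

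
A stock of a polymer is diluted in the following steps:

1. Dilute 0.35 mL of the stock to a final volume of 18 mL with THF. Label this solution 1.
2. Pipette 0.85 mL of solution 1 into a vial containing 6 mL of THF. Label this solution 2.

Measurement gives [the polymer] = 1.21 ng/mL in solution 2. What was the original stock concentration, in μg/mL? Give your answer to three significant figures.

Step 1: 0.35 mL brought to 18 mL → factor 18/0.35 = 51.429
Step 2: 0.85 mL + 6 mL = 6.85 mL total → factor 6.85/0.85 = 8.0588
Overall dilution factor = 51.429 × 8.0588 = 414.45
Stock = 1.21 ng/mL × 414.45 = 501.5 ng/mL = 0.501 μg/mL

0.501 μg/mL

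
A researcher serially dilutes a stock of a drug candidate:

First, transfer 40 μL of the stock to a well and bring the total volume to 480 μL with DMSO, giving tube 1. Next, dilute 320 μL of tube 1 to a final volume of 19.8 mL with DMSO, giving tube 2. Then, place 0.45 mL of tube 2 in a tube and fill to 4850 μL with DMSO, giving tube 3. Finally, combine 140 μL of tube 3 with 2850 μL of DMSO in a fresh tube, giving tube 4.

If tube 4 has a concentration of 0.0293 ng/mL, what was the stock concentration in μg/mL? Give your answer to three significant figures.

Step 1: 40 μL brought to 480 μL → factor 480/40 = 12
Step 2: 320 μL brought to 19.8 mL → factor 19800/320 = 61.875
Step 3: 0.45 mL brought to 4850 μL → factor 4.85/0.45 = 10.778
Step 4: 140 μL + 2850 μL = 2990 μL total → factor 2990/140 = 21.357
Overall dilution factor = 12 × 61.875 × 10.778 × 21.357 = 1.7091 × 10^5
Stock = 0.0293 ng/mL × 1.7091 × 10^5 = 5008 ng/mL = 5.01 μg/mL

5.01 μg/mL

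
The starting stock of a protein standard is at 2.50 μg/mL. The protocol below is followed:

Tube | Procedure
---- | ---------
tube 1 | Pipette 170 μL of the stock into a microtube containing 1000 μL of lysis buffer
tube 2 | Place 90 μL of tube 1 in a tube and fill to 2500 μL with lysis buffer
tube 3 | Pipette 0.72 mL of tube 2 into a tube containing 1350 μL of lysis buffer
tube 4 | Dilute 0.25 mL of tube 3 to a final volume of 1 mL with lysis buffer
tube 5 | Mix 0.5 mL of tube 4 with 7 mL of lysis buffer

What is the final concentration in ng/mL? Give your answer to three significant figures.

Step 1: 170 μL + 1000 μL = 1170 μL total → factor 1170/170 = 6.8824
Step 2: 90 μL brought to 2500 μL → factor 2500/90 = 27.778
Step 3: 0.72 mL + 1350 μL = 2.07 mL total → factor 2.07/0.72 = 2.875
Step 4: 0.25 mL brought to 1 mL → factor 1/0.25 = 4
Step 5: 0.5 mL + 7 mL = 7.5 mL total → factor 7.5/0.5 = 15
Overall dilution factor = 6.8824 × 27.778 × 2.875 × 4 × 15 = 32978
Final = 2.50 μg/mL / 32978 = 7.581 × 10^-5 μg/mL = 0.0758 ng/mL

0.0758 ng/mL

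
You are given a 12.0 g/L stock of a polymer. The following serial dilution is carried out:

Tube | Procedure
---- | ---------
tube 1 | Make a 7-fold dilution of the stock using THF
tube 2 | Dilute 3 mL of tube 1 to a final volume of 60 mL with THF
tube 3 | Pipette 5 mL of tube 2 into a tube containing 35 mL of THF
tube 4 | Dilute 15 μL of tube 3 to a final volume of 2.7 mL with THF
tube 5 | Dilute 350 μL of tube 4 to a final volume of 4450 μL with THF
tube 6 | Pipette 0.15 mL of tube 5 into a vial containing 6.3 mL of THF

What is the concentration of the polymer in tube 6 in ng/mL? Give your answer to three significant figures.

Step 1: 7-fold → factor 7
Step 2: 3 mL brought to 60 mL → factor 60/3 = 20
Step 3: 5 mL + 35 mL = 40 mL total → factor 40/5 = 8
Step 4: 15 μL brought to 2.7 mL → factor 2700/15 = 180
Step 5: 350 μL brought to 4450 μL → factor 4450/350 = 12.714
Step 6: 0.15 mL + 6.3 mL = 6.45 mL total → factor 6.45/0.15 = 43
Overall dilution factor = 7 × 20 × 8 × 180 × 12.714 × 43 = 1.1022 × 10^8
Final = 12.0 g/L / 1.1022 × 10^8 = 1.089 × 10^-7 g/L = 0.109 ng/mL

0.109 ng/mL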